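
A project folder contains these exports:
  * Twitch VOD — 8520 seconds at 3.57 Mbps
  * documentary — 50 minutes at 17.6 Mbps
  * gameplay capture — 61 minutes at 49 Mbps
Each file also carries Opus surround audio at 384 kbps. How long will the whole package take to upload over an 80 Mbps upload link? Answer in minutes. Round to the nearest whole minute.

Audio: 384 kbps = 0.384 Mbps.
Twitch VOD: 3.954 Mbps × 8520 s = 33688.1 Mb
documentary: 17.984 Mbps × 3000 s = 53952.0 Mb
gameplay capture: 49.384 Mbps × 3660 s = 180745.4 Mb
Total: 268385.5 Mb = 33548.2 MB.
At 80 Mbps: 268385.5 / 80 = 3355 s ≈ 55.9 minutes.

56 minutes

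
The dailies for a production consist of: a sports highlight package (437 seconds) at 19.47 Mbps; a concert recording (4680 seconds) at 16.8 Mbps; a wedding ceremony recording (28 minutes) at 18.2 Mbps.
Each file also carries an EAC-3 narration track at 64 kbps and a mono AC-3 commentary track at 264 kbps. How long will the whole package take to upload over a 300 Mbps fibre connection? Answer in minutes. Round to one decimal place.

6.7 minutes

Audio total: 64 + 264 = 328 kbps = 0.328 Mbps.
sports highlight package: 19.798 Mbps × 437 s = 8651.7 Mb
concert recording: 17.128 Mbps × 4680 s = 80159.0 Mb
wedding ceremony recording: 18.528 Mbps × 1680 s = 31127.0 Mb
Total: 119937.8 Mb = 14992.2 MB.
At 300 Mbps: 119937.8 / 300 = 400 s ≈ 6.66 minutes.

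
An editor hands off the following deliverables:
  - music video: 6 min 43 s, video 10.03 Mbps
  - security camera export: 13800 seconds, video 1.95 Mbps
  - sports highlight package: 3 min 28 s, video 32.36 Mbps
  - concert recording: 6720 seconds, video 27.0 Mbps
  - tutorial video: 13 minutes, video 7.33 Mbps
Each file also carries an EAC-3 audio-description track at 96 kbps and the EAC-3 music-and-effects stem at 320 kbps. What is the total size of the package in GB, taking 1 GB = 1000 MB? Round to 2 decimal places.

29.24 GB

Audio total: 96 + 320 = 416 kbps = 0.416 Mbps.
music video: 10.446 Mbps × 403 s = 4209.7 Mb
security camera export: 2.366 Mbps × 13800 s = 32650.8 Mb
sports highlight package: 32.776 Mbps × 208 s = 6817.4 Mb
concert recording: 27.416 Mbps × 6720 s = 184235.5 Mb
tutorial video: 7.746 Mbps × 780 s = 6041.9 Mb
Total: 233955.3 Mb = 29244.4 MB.
= 29.24 GB.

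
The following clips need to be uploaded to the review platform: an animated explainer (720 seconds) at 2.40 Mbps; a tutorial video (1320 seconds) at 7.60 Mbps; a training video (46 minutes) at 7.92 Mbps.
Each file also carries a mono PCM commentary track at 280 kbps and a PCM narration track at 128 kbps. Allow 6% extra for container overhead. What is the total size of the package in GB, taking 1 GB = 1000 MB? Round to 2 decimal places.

4.71 GB

Audio total: 280 + 128 = 408 kbps = 0.408 Mbps.
animated explainer: 2.808 Mbps × 720 s × 1.06 = 2143.1 Mb
tutorial video: 8.008 Mbps × 1320 s × 1.06 = 11204.8 Mb
training video: 8.328 Mbps × 2760 s × 1.06 = 24364.4 Mb
Total: 37712.3 Mb = 4714.0 MB.
= 4.714 GB.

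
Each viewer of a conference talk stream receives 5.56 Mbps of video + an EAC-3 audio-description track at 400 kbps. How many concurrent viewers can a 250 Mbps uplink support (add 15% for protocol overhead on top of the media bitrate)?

Audio: 400 kbps = 0.400 Mbps.
Per-viewer media rate: 5.960 Mbps.
On the wire with 15% overhead: 6.854 Mbps.
250 Mbps = 250.0 Mbps; 250.0 / 6.854 = 36.48 → 36 viewers.

36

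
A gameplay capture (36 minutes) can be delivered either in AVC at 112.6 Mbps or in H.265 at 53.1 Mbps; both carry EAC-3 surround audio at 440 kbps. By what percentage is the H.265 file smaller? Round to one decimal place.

52.6%

36 min = 2160 s
Audio: 440 kbps = 0.440 Mbps.
AVC: 113.040 Mbps × 2160 s = 244166.4 Mb = 28.425 GiB.
H.265: 53.540 Mbps × 2160 s = 115646.4 Mb = 13.463 GiB.
Reduction: (1 − 13.463/28.425) × 100 = 52.64%.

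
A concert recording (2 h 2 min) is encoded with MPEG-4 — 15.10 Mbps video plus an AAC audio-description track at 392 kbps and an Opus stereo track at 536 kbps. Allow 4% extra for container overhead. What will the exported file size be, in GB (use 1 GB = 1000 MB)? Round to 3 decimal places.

2 h 2 min = 122 min = 7320 s
Audio total: 392 + 536 = 928 kbps = 0.928 Mbps.
Total bitrate: 15.10 + 0.928 = 16.028 Mbps.
Stream data: 16.028 Mbps × 7320 s = 117325.0 Mb.
With 4% container overhead: ×1.04.
122,018 Mb ÷ 8 = 15,252 MB → 15.25 GB.

15.252 GB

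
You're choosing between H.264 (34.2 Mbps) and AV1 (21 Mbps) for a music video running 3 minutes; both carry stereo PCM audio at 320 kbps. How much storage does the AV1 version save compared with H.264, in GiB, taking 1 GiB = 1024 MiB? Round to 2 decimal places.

0.28 GiB

3 min = 180 s
Audio: 320 kbps = 0.320 Mbps.
H.264: 34.520 Mbps × 180 s = 6213.6 Mb = 0.723 GiB.
AV1: 21.320 Mbps × 180 s = 3837.6 Mb = 0.447 GiB.
Saving: 0.723 − 0.447 = 0.277 GiB.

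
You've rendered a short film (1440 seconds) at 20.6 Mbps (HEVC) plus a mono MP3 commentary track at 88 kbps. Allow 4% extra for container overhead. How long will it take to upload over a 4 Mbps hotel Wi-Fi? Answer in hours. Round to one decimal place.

Audio: 88 kbps = 0.088 Mbps.
Total bitrate: 20.688 Mbps.
File: 20.688 Mbps × 1440 s = 29790.7 Mb.
With 4% container overhead: ×1.04. → 30982.3 Mb.
At 4 Mbps: 30982.3 / 4 = 7745.6 s ≈ 2.15 hours.

2.2 hours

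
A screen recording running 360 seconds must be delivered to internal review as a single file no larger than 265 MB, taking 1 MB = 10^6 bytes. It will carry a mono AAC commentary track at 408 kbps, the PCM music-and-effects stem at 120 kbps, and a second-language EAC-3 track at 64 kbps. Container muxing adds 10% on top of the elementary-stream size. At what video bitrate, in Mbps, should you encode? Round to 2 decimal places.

Budget: 265 MB = 2120.0 Mb.
Stream payload after overhead: 2120.0 / 1.10 = 1927.3 Mb.
Total bitrate budget: 1927.3 Mb / 360 s = 5.354 Mbps.
Audio total: 408 + 120 + 64 = 592 kbps = 0.592 Mbps.
Video: 5.354 − 0.592 = 4.762 Mbps.

4.76 Mbps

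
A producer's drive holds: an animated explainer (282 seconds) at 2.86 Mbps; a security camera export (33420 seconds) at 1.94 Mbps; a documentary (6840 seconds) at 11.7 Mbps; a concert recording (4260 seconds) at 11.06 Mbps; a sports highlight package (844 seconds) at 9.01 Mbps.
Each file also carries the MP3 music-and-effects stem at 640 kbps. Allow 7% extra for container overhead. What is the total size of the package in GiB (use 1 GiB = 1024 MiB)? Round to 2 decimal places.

28.60 GiB

Audio: 640 kbps = 0.640 Mbps.
animated explainer: 3.500 Mbps × 282 s × 1.07 = 1056.1 Mb
security camera export: 2.580 Mbps × 33420 s × 1.07 = 92259.3 Mb
documentary: 12.340 Mbps × 6840 s × 1.07 = 90314.0 Mb
concert recording: 11.700 Mbps × 4260 s × 1.07 = 53330.9 Mb
sports highlight package: 9.650 Mbps × 844 s × 1.07 = 8714.7 Mb
Total: 245675.0 Mb = 30709.4 MB.
= 28.60 GiB.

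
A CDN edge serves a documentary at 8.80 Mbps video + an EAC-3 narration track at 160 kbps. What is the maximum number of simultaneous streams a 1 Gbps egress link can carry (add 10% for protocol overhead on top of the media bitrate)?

101

Audio: 160 kbps = 0.160 Mbps.
Per-viewer media rate: 8.960 Mbps.
On the wire with 10% overhead: 9.856 Mbps.
1 Gbps = 1,000 Mbps; 1,000 / 9.856 = 101.46 → 101 viewers.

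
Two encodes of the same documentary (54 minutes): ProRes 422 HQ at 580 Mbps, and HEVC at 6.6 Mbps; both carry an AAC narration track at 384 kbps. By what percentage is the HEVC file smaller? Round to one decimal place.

54 min = 3240 s
Audio: 384 kbps = 0.384 Mbps.
ProRes 422 HQ: 580.384 Mbps × 3240 s = 1880444.2 Mb = 235.056 GB.
HEVC: 6.984 Mbps × 3240 s = 22628.2 Mb = 2.829 GB.
Reduction: (1 − 2.829/235.056) × 100 = 98.80%.

98.8%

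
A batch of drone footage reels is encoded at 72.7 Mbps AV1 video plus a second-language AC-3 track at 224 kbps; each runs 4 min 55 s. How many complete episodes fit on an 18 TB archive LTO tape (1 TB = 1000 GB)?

4 min 55 s = 295 s
Audio: 224 kbps = 0.224 Mbps.
Total bitrate: 72.924 Mbps.
Per item: 72.924 Mbps × 295 s = 21,513 Mb = 2,689 MB.
Capacity: 18 TB = 144,000,000 Mb; 6693.76 items → 6693 complete.

6693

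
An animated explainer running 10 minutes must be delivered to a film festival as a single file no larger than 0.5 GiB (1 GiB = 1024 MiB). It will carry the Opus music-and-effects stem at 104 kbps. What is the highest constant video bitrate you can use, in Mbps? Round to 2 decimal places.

7.05 Mbps

Budget: 0.5 GiB = 4295.0 Mb.
10 min = 600 s
Total bitrate budget: 4295.0 Mb / 600 s = 7.158 Mbps.
Audio: 104 kbps = 0.104 Mbps.
Video: 7.158 − 0.104 = 7.054 Mbps.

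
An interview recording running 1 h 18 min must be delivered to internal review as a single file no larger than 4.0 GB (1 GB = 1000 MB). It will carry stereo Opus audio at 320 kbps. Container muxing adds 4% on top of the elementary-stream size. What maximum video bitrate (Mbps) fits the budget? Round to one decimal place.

Budget: 4.0 GB = 32000.0 Mb.
Stream payload after overhead: 32000.0 / 1.04 = 30769.2 Mb.
1 h 18 min = 78 min = 4680 s
Total bitrate budget: 30769.2 Mb / 4680 s = 6.575 Mbps.
Audio: 320 kbps = 0.320 Mbps.
Video: 6.575 − 0.320 = 6.255 Mbps.

6.3 Mbps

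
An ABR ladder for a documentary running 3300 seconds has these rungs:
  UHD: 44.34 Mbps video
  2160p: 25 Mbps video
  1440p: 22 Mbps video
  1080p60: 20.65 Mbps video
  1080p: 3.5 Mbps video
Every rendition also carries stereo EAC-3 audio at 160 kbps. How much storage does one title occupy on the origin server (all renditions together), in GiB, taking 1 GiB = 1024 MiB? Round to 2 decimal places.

Audio: 160 kbps = 0.160 Mbps.
Sum of rendition bitrates: (44.34+0.160) + (25+0.160) + (22+0.160) + (20.65+0.160) + (3.5+0.160) = 116.290 Mbps.
× 3300 s = 383,757 Mb = 47,970 MB = 44.68 GiB.

44.68 GiB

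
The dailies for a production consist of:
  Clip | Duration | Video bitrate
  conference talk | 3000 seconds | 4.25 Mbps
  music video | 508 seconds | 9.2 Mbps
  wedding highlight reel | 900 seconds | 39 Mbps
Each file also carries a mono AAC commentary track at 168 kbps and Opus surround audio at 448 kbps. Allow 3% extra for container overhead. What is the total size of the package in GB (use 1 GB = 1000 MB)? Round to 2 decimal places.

7.11 GB

Audio total: 168 + 448 = 616 kbps = 0.616 Mbps.
conference talk: 4.866 Mbps × 3000 s × 1.03 = 15035.9 Mb
music video: 9.816 Mbps × 508 s × 1.03 = 5136.1 Mb
wedding highlight reel: 39.616 Mbps × 900 s × 1.03 = 36724.0 Mb
Total: 56896.1 Mb = 7112.0 MB.
= 7.112 GB.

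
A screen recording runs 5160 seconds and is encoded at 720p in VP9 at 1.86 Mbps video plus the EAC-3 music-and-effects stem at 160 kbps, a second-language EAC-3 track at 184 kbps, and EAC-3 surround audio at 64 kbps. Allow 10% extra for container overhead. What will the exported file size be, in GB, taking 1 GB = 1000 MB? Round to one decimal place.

1.6 GB

Audio total: 160 + 184 + 64 = 408 kbps = 0.408 Mbps.
Total bitrate: 1.86 + 0.408 = 2.268 Mbps.
Stream data: 2.268 Mbps × 5160 s = 11702.9 Mb.
With 10% container overhead: ×1.10.
12,873 Mb ÷ 8 = 1,609 MB → 1.609 GB.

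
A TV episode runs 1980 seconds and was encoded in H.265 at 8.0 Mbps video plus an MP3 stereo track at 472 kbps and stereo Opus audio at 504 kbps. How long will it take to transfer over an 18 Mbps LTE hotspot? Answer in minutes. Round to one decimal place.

16.5 minutes

Audio total: 472 + 504 = 976 kbps = 0.976 Mbps.
Total bitrate: 8.976 Mbps.
File: 8.976 Mbps × 1980 s = 17772.5 Mb.
At 18 Mbps: 17772.5 / 18 = 987.4 s ≈ 16.5 minutes.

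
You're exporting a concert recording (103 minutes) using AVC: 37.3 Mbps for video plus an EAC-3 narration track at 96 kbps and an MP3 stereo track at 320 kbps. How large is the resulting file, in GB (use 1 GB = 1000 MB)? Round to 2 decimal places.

103 min = 6180 s
Audio total: 96 + 320 = 416 kbps = 0.416 Mbps.
Total bitrate: 37.3 + 0.416 = 37.716 Mbps.
Stream data: 37.716 Mbps × 6180 s = 233084.9 Mb.
233,085 Mb ÷ 8 = 29,136 MB → 29.14 GB.

29.14 GB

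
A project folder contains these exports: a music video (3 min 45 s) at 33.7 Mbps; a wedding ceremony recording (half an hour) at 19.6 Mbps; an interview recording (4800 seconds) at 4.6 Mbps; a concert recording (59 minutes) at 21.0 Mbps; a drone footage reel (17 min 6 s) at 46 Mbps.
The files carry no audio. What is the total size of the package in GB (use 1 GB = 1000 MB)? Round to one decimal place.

23.3 GB

music video: 33.700 Mbps × 225 s = 7582.5 Mb
wedding ceremony recording: 19.600 Mbps × 1800 s = 35280.0 Mb
interview recording: 4.600 Mbps × 4800 s = 22080.0 Mb
concert recording: 21.000 Mbps × 3540 s = 74340.0 Mb
drone footage reel: 46.000 Mbps × 1026 s = 47196.0 Mb
Total: 186478.5 Mb = 23309.8 MB.
= 23.31 GB.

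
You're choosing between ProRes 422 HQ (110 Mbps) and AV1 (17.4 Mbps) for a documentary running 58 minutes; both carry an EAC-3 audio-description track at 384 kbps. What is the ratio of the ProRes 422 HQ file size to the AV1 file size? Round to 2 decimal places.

58 min = 3480 s
Audio: 384 kbps = 0.384 Mbps.
ProRes 422 HQ: 110.384 Mbps × 3480 s = 384136.3 Mb = 48.017 GB.
AV1: 17.784 Mbps × 3480 s = 61888.3 Mb = 7.736 GB.
Ratio: 48.017 / 7.736 = 6.207.

6.21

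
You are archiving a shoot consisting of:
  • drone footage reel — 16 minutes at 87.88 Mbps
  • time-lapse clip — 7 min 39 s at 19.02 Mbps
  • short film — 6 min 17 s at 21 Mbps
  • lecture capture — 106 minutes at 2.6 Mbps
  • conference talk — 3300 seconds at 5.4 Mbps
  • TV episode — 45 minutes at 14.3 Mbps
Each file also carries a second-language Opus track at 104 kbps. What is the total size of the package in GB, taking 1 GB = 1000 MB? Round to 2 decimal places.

Audio: 104 kbps = 0.104 Mbps.
drone footage reel: 87.984 Mbps × 960 s = 84464.6 Mb
time-lapse clip: 19.124 Mbps × 459 s = 8777.9 Mb
short film: 21.104 Mbps × 377 s = 7956.2 Mb
lecture capture: 2.704 Mbps × 6360 s = 17197.4 Mb
conference talk: 5.504 Mbps × 3300 s = 18163.2 Mb
TV episode: 14.404 Mbps × 2700 s = 38890.8 Mb
Total: 175450.2 Mb = 21931.3 MB.
= 21.93 GB.

21.93 GB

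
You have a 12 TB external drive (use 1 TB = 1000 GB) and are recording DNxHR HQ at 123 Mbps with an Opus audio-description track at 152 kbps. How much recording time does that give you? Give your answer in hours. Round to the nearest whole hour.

217 hours

Audio: 152 kbps = 0.152 Mbps.
Total bitrate: 123 + 0.152 = 123.152 Mbps.
Capacity: 12 TB = 96,000,000 Mb.
Recording time: 96,000,000 / 123.152 = 779,524 s ≈ 217 hours.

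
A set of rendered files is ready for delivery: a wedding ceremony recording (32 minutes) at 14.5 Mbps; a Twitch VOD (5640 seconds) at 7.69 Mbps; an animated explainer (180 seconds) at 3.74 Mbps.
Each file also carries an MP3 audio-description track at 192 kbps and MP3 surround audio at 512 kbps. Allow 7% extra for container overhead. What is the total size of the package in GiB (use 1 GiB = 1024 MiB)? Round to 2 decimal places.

Audio total: 192 + 512 = 704 kbps = 0.704 Mbps.
wedding ceremony recording: 15.204 Mbps × 1920 s × 1.07 = 31235.1 Mb
Twitch VOD: 8.394 Mbps × 5640 s × 1.07 = 50656.1 Mb
animated explainer: 4.444 Mbps × 180 s × 1.07 = 855.9 Mb
Total: 82747.1 Mb = 10343.4 MB.
= 9.633 GiB.

9.63 GiB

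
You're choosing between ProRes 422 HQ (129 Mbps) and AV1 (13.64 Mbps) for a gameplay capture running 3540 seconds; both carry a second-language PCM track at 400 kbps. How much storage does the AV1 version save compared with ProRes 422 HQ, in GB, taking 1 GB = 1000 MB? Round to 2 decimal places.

51.05 GB

Audio: 400 kbps = 0.400 Mbps.
ProRes 422 HQ: 129.400 Mbps × 3540 s = 458076.0 Mb = 57.260 GB.
AV1: 14.040 Mbps × 3540 s = 49701.6 Mb = 6.213 GB.
Saving: 57.260 − 6.213 = 51.047 GB.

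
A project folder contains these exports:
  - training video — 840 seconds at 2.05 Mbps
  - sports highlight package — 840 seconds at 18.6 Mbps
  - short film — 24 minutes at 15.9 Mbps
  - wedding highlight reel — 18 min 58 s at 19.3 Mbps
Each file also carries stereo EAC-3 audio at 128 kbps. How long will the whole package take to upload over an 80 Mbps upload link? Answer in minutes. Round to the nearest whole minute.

13 minutes

Audio: 128 kbps = 0.128 Mbps.
training video: 2.178 Mbps × 840 s = 1829.5 Mb
sports highlight package: 18.728 Mbps × 840 s = 15731.5 Mb
short film: 16.028 Mbps × 1440 s = 23080.3 Mb
wedding highlight reel: 19.428 Mbps × 1138 s = 22109.1 Mb
Total: 62750.4 Mb = 7843.8 MB.
At 80 Mbps: 62750.4 / 80 = 784 s ≈ 13.1 minutes.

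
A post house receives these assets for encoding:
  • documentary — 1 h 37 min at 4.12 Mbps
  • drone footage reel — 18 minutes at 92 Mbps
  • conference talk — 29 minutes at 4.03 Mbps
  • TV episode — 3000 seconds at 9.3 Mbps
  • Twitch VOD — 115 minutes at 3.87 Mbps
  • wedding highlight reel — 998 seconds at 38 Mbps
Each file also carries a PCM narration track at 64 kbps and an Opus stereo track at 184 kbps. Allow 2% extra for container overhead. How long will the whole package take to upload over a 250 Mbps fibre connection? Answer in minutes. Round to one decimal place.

15.5 minutes

Audio total: 64 + 184 = 248 kbps = 0.248 Mbps.
documentary: 4.368 Mbps × 5820 s × 1.02 = 25930.2 Mb
drone footage reel: 92.248 Mbps × 1080 s × 1.02 = 101620.4 Mb
conference talk: 4.278 Mbps × 1740 s × 1.02 = 7592.6 Mb
TV episode: 9.548 Mbps × 3000 s × 1.02 = 29216.9 Mb
Twitch VOD: 4.118 Mbps × 6900 s × 1.02 = 28982.5 Mb
wedding highlight reel: 38.248 Mbps × 998 s × 1.02 = 38934.9 Mb
Total: 232277.5 Mb = 29034.7 MB.
At 250 Mbps: 232277.5 / 250 = 929 s ≈ 15.5 minutes.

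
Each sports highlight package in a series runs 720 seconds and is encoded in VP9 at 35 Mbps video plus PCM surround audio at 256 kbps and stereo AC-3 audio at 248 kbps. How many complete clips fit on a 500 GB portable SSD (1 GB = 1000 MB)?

Audio total: 256 + 248 = 504 kbps = 0.504 Mbps.
Total bitrate: 35.504 Mbps.
Per item: 35.504 Mbps × 720 s = 25,563 Mb = 3,195 MB.
Capacity: 500 GB = 4,000,000 Mb; 156.48 items → 156 complete.

156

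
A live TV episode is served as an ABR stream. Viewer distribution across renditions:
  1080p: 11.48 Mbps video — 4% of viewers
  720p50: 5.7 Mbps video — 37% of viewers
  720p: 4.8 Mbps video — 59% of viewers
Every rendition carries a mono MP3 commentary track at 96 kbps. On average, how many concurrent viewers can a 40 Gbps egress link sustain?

Audio: 96 kbps = 0.096 Mbps.
Average per-viewer bitrate: 0.04×11.576 + 0.37×5.796 + 0.59×4.896 = 5.496 Mbps.
40 Gbps = 40,000 Mbps; 40,000 / 5.496 = 7277.76 → 7277.

7277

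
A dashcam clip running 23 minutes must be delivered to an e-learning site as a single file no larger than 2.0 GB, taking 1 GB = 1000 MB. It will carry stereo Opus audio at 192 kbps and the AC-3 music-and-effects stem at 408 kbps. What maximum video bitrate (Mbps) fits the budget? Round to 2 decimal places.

10.99 Mbps

Budget: 2.0 GB = 16000.0 Mb.
23 min = 1380 s
Total bitrate budget: 16000.0 Mb / 1380 s = 11.594 Mbps.
Audio total: 192 + 408 = 600 kbps = 0.600 Mbps.
Video: 11.594 − 0.600 = 10.994 Mbps.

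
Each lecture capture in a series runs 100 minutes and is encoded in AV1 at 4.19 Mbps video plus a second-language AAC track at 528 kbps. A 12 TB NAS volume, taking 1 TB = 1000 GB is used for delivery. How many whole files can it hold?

3391

100 min = 6000 s
Audio: 528 kbps = 0.528 Mbps.
Total bitrate: 4.718 Mbps.
Per item: 4.718 Mbps × 6000 s = 28,308 Mb = 3,538 MB.
Capacity: 12 TB = 96,000,000 Mb; 3391.27 items → 3391 complete.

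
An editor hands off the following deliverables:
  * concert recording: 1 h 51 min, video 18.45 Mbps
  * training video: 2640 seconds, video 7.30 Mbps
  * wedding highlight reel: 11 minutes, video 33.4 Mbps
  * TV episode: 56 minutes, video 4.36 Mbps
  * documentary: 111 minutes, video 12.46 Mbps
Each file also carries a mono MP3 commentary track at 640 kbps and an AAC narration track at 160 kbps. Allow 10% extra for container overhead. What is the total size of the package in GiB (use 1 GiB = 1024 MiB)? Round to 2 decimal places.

Audio total: 640 + 160 = 800 kbps = 0.800 Mbps.
concert recording: 19.250 Mbps × 6660 s × 1.10 = 141025.5 Mb
training video: 8.100 Mbps × 2640 s × 1.10 = 23522.4 Mb
wedding highlight reel: 34.200 Mbps × 660 s × 1.10 = 24829.2 Mb
TV episode: 5.160 Mbps × 3360 s × 1.10 = 19071.4 Mb
documentary: 13.260 Mbps × 6660 s × 1.10 = 97142.8 Mb
Total: 305591.2 Mb = 38198.9 MB.
= 35.58 GiB.

35.58 GiB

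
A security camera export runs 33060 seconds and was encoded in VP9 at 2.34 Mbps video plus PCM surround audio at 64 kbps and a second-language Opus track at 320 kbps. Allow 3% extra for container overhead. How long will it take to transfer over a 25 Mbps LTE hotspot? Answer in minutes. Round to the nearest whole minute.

Audio total: 64 + 320 = 384 kbps = 0.384 Mbps.
Total bitrate: 2.724 Mbps.
File: 2.724 Mbps × 33060 s = 90055.4 Mb.
With 3% container overhead: ×1.03. → 92757.1 Mb.
At 25 Mbps: 92757.1 / 25 = 3710.3 s ≈ 61.8 minutes.

62 minutes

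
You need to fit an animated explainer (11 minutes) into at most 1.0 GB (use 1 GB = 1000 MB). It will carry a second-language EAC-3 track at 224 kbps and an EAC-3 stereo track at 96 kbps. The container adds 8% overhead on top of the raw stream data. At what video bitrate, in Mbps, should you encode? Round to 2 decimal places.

10.90 Mbps

Budget: 1.0 GB = 8000.0 Mb.
Stream payload after overhead: 8000.0 / 1.08 = 7407.4 Mb.
11 min = 660 s
Total bitrate budget: 7407.4 Mb / 660 s = 11.223 Mbps.
Audio total: 224 + 96 = 320 kbps = 0.320 Mbps.
Video: 11.223 − 0.320 = 10.903 Mbps.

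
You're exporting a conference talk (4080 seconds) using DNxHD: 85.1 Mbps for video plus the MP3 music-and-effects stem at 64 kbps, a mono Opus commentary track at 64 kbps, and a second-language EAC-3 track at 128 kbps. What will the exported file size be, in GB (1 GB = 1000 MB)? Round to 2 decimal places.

Audio total: 64 + 64 + 128 = 256 kbps = 0.256 Mbps.
Total bitrate: 85.1 + 0.256 = 85.356 Mbps.
Stream data: 85.356 Mbps × 4080 s = 348252.5 Mb.
348,252 Mb ÷ 8 = 43,532 MB → 43.53 GB.

43.53 GB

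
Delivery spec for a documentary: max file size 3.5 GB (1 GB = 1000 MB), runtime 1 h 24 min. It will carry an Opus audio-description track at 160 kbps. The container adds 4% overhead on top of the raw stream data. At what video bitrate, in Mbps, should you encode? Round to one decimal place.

5.2 Mbps

Budget: 3.5 GB = 28000.0 Mb.
Stream payload after overhead: 28000.0 / 1.04 = 26923.1 Mb.
1 h 24 min = 84 min = 5040 s
Total bitrate budget: 26923.1 Mb / 5040 s = 5.342 Mbps.
Audio: 160 kbps = 0.160 Mbps.
Video: 5.342 − 0.160 = 5.182 Mbps.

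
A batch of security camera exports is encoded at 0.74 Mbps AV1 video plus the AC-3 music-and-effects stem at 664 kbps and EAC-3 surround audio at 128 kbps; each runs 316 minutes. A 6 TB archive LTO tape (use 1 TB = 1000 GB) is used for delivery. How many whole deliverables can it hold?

316 min = 18960 s
Audio total: 664 + 128 = 792 kbps = 0.792 Mbps.
Total bitrate: 1.532 Mbps.
Per item: 1.532 Mbps × 18960 s = 29,047 Mb = 3,631 MB.
Capacity: 6 TB = 48,000,000 Mb; 1652.51 items → 1652 complete.

1652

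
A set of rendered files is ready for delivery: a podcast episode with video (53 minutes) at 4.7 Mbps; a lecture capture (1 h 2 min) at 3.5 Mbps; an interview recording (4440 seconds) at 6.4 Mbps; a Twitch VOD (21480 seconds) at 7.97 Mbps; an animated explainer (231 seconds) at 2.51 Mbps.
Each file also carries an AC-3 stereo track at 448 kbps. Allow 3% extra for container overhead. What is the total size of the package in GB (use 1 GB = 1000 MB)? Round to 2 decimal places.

31.28 GB

Audio: 448 kbps = 0.448 Mbps.
podcast episode with video: 5.148 Mbps × 3180 s × 1.03 = 16861.8 Mb
lecture capture: 3.948 Mbps × 3720 s × 1.03 = 15127.2 Mb
interview recording: 6.848 Mbps × 4440 s × 1.03 = 31317.3 Mb
Twitch VOD: 8.418 Mbps × 21480 s × 1.03 = 186243.2 Mb
animated explainer: 2.958 Mbps × 231 s × 1.03 = 703.8 Mb
Total: 250253.2 Mb = 31281.6 MB.
= 31.28 GB.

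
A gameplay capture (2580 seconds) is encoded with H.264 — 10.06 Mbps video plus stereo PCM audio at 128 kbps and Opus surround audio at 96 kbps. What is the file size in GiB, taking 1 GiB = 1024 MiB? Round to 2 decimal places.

3.09 GiB

Audio total: 128 + 96 = 224 kbps = 0.224 Mbps.
Total bitrate: 10.06 + 0.224 = 10.284 Mbps.
Stream data: 10.284 Mbps × 2580 s = 26532.7 Mb.
26,533 Mb = 3,316,590,000 bytes ÷ 1,073,741,824 = 3.089 GiB.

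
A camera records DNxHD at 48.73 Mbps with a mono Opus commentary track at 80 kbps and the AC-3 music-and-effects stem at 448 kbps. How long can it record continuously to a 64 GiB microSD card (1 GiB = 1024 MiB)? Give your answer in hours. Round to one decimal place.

3.1 hours

Audio total: 80 + 448 = 528 kbps = 0.528 Mbps.
Total bitrate: 48.73 + 0.528 = 49.258 Mbps.
Capacity: 64 GiB = 549,756 Mb.
Recording time: 549,756 / 49.258 = 11,161 s ≈ 3.10 hours.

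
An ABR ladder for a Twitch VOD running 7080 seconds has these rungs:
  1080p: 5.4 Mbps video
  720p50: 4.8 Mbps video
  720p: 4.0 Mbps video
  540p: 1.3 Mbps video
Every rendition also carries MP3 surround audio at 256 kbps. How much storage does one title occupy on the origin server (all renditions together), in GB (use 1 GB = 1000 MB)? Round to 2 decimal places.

14.62 GB

Audio: 256 kbps = 0.256 Mbps.
Sum of rendition bitrates: (5.4+0.256) + (4.8+0.256) + (4.0+0.256) + (1.3+0.256) = 16.524 Mbps.
× 7080 s = 116,990 Mb = 14,624 MB = 14.62 GB.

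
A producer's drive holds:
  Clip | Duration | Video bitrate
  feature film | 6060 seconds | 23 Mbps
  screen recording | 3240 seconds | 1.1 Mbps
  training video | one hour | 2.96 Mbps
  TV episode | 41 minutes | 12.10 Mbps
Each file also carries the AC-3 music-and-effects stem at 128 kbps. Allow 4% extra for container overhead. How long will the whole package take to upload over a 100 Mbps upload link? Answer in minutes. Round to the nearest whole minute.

32 minutes

Audio: 128 kbps = 0.128 Mbps.
feature film: 23.128 Mbps × 6060 s × 1.04 = 145761.9 Mb
screen recording: 1.228 Mbps × 3240 s × 1.04 = 4137.9 Mb
training video: 3.088 Mbps × 3600 s × 1.04 = 11561.5 Mb
TV episode: 12.228 Mbps × 2460 s × 1.04 = 31284.1 Mb
Total: 192745.4 Mb = 24093.2 MB.
At 100 Mbps: 192745.4 / 100 = 1927 s ≈ 32.1 minutes.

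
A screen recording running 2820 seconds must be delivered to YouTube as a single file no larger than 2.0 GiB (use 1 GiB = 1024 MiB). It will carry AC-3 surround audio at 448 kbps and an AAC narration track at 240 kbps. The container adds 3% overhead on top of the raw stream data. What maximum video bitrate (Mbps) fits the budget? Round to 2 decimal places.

Budget: 2.0 GiB = 17179.9 Mb.
Stream payload after overhead: 17179.9 / 1.03 = 16679.5 Mb.
Total bitrate budget: 16679.5 Mb / 2820 s = 5.915 Mbps.
Audio total: 448 + 240 = 688 kbps = 0.688 Mbps.
Video: 5.915 − 0.688 = 5.227 Mbps.

5.23 Mbps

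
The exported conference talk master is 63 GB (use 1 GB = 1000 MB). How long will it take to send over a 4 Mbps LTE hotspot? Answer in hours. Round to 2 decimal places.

File: 63 GB = 504000.0 Mb.
At 4 Mbps: 504000.0 / 4 = 126000.0 s ≈ 35 hours.

35.00 hours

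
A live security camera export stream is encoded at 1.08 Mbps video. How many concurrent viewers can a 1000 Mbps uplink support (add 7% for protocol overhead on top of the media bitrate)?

On the wire with 7% overhead: 1.156 Mbps.
1000 Mbps = 1,000 Mbps; 1,000 / 1.156 = 865.35 → 865 viewers.

865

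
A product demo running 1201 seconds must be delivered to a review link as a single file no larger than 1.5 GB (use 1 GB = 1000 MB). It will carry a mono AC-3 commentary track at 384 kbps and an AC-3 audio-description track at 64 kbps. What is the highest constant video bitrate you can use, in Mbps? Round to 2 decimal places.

9.54 Mbps

Budget: 1.5 GB = 12000.0 Mb.
Total bitrate budget: 12000.0 Mb / 1201 s = 9.992 Mbps.
Audio total: 384 + 64 = 448 kbps = 0.448 Mbps.
Video: 9.992 − 0.448 = 9.544 Mbps.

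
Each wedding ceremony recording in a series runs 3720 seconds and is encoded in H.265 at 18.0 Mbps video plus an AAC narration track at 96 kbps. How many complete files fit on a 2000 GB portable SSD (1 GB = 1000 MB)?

Audio: 96 kbps = 0.096 Mbps.
Total bitrate: 18.096 Mbps.
Per item: 18.096 Mbps × 3720 s = 67,317 Mb = 8,415 MB.
Capacity: 2000 GB = 16,000,000 Mb; 237.68 items → 237 complete.

237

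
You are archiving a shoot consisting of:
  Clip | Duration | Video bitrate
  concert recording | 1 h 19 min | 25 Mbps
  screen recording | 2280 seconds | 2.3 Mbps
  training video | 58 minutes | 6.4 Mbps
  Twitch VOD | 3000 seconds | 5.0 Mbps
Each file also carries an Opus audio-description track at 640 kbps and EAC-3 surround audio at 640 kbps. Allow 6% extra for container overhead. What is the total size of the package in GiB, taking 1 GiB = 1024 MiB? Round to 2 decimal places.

22.00 GiB

Audio total: 640 + 640 = 1280 kbps = 1.280 Mbps.
concert recording: 26.280 Mbps × 4740 s × 1.06 = 132041.2 Mb
screen recording: 3.580 Mbps × 2280 s × 1.06 = 8652.1 Mb
training video: 7.680 Mbps × 3480 s × 1.06 = 28330.0 Mb
Twitch VOD: 6.280 Mbps × 3000 s × 1.06 = 19970.4 Mb
Total: 188993.8 Mb = 23624.2 MB.
= 22.00 GiB.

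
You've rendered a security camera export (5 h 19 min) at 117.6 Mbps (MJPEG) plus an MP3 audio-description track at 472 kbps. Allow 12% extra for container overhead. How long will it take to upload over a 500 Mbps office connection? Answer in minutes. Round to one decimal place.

5 h 19 min = 319 min = 19140 s
Audio: 472 kbps = 0.472 Mbps.
Total bitrate: 118.072 Mbps.
File: 118.072 Mbps × 19140 s = 2259898.1 Mb.
With 12% container overhead: ×1.12. → 2531085.8 Mb.
At 500 Mbps: 2531085.8 / 500 = 5062.2 s ≈ 84.4 minutes.

84.4 minutes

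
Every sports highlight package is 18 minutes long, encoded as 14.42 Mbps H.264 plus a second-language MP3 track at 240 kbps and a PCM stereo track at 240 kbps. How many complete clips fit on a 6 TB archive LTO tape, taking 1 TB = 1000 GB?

18 min = 1080 s
Audio total: 240 + 240 = 480 kbps = 0.480 Mbps.
Total bitrate: 14.900 Mbps.
Per item: 14.900 Mbps × 1080 s = 16,092 Mb = 2,012 MB.
Capacity: 6 TB = 48,000,000 Mb; 2982.85 items → 2982 complete.

2982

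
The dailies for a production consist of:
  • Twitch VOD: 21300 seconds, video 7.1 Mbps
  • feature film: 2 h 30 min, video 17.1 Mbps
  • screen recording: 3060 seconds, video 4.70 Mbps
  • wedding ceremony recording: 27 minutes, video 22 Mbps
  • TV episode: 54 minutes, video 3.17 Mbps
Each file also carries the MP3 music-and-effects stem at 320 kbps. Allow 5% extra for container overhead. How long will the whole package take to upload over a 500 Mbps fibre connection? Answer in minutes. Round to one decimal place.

13.2 minutes

Audio: 320 kbps = 0.320 Mbps.
Twitch VOD: 7.420 Mbps × 21300 s × 1.05 = 165948.3 Mb
feature film: 17.420 Mbps × 9000 s × 1.05 = 164619.0 Mb
screen recording: 5.020 Mbps × 3060 s × 1.05 = 16129.3 Mb
wedding ceremony recording: 22.320 Mbps × 1620 s × 1.05 = 37966.3 Mb
TV episode: 3.490 Mbps × 3240 s × 1.05 = 11873.0 Mb
Total: 396535.9 Mb = 49567.0 MB.
At 500 Mbps: 396535.9 / 500 = 793 s ≈ 13.2 minutes.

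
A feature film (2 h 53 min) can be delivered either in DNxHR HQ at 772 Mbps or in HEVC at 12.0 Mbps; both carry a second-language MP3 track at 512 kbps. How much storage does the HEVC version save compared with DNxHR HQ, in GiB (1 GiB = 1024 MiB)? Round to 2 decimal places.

918.38 GiB

2 h 53 min = 173 min = 10380 s
Audio: 512 kbps = 0.512 Mbps.
DNxHR HQ: 772.512 Mbps × 10380 s = 8018674.6 Mb = 933.497 GiB.
HEVC: 12.512 Mbps × 10380 s = 129874.6 Mb = 15.119 GiB.
Saving: 933.497 − 15.119 = 918.377 GiB.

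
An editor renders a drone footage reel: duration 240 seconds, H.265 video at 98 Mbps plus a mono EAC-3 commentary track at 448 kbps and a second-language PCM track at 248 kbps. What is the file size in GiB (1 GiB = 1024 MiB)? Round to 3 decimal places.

2.758 GiB

Audio total: 448 + 248 = 696 kbps = 0.696 Mbps.
Total bitrate: 98 + 0.696 = 98.696 Mbps.
Stream data: 98.696 Mbps × 240 s = 23687.0 Mb.
23,687 Mb = 2,960,880,000 bytes ÷ 1,073,741,824 = 2.758 GiB.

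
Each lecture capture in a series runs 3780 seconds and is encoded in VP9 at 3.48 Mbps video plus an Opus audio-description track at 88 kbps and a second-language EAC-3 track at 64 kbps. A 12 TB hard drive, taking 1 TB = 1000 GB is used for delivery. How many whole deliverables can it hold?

Audio total: 88 + 64 = 152 kbps = 0.152 Mbps.
Total bitrate: 3.632 Mbps.
Per item: 3.632 Mbps × 3780 s = 13,729 Mb = 1,716 MB.
Capacity: 12 TB = 96,000,000 Mb; 6992.52 items → 6992 complete.

6992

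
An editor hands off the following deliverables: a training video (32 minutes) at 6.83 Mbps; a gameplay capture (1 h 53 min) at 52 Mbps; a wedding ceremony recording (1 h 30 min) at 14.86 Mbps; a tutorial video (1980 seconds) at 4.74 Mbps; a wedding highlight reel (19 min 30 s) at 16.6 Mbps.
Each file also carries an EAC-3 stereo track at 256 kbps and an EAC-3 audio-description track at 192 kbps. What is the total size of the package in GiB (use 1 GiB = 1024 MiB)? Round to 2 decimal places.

Audio total: 256 + 192 = 448 kbps = 0.448 Mbps.
training video: 7.278 Mbps × 1920 s = 13973.8 Mb
gameplay capture: 52.448 Mbps × 6780 s = 355597.4 Mb
wedding ceremony recording: 15.308 Mbps × 5400 s = 82663.2 Mb
tutorial video: 5.188 Mbps × 1980 s = 10272.2 Mb
wedding highlight reel: 17.048 Mbps × 1170 s = 19946.2 Mb
Total: 482452.8 Mb = 60306.6 MB.
= 56.16 GiB.

56.16 GiB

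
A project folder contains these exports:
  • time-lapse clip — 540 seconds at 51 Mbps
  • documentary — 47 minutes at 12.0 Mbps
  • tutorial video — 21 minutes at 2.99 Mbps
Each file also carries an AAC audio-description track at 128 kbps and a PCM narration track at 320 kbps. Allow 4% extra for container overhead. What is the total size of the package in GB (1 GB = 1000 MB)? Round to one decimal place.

Audio total: 128 + 320 = 448 kbps = 0.448 Mbps.
time-lapse clip: 51.448 Mbps × 540 s × 1.04 = 28893.2 Mb
documentary: 12.448 Mbps × 2820 s × 1.04 = 36507.5 Mb
tutorial video: 3.438 Mbps × 1260 s × 1.04 = 4505.2 Mb
Total: 69905.8 Mb = 8738.2 MB.
= 8.738 GB.

8.7 GB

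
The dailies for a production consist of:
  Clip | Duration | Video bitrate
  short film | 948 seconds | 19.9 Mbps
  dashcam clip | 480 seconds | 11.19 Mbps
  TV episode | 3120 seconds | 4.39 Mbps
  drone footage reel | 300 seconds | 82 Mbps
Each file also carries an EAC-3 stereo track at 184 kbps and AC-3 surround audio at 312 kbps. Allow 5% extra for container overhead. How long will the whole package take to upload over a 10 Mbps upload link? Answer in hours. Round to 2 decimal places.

1.89 hours

Audio total: 184 + 312 = 496 kbps = 0.496 Mbps.
short film: 20.396 Mbps × 948 s × 1.05 = 20302.2 Mb
dashcam clip: 11.686 Mbps × 480 s × 1.05 = 5889.7 Mb
TV episode: 4.886 Mbps × 3120 s × 1.05 = 16006.5 Mb
drone footage reel: 82.496 Mbps × 300 s × 1.05 = 25986.2 Mb
Total: 68184.7 Mb = 8523.1 MB.
At 10 Mbps: 68184.7 / 10 = 6818 s ≈ 1.89 hours.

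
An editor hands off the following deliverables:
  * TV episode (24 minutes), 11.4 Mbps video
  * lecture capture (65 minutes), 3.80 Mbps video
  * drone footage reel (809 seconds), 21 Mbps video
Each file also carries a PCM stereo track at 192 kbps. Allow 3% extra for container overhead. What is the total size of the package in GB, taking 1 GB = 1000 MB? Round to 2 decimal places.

6.36 GB

Audio: 192 kbps = 0.192 Mbps.
TV episode: 11.592 Mbps × 1440 s × 1.03 = 17193.3 Mb
lecture capture: 3.992 Mbps × 3900 s × 1.03 = 16035.9 Mb
drone footage reel: 21.192 Mbps × 809 s × 1.03 = 17658.7 Mb
Total: 50887.8 Mb = 6361.0 MB.
= 6.361 GB.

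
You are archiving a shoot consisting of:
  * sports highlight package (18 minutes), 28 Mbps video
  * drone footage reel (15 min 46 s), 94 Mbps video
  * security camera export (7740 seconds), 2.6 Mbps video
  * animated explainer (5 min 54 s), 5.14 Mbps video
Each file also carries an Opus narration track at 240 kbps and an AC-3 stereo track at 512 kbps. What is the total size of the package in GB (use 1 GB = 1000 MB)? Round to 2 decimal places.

18.59 GB

Audio total: 240 + 512 = 752 kbps = 0.752 Mbps.
sports highlight package: 28.752 Mbps × 1080 s = 31052.2 Mb
drone footage reel: 94.752 Mbps × 946 s = 89635.4 Mb
security camera export: 3.352 Mbps × 7740 s = 25944.5 Mb
animated explainer: 5.892 Mbps × 354 s = 2085.8 Mb
Total: 148717.8 Mb = 18589.7 MB.
= 18.59 GB.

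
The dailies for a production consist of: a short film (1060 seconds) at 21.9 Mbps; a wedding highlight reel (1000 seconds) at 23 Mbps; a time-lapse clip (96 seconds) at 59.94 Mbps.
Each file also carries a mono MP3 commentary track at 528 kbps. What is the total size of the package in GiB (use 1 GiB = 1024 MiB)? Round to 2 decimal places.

6.18 GiB

Audio: 528 kbps = 0.528 Mbps.
short film: 22.428 Mbps × 1060 s = 23773.7 Mb
wedding highlight reel: 23.528 Mbps × 1000 s = 23528.0 Mb
time-lapse clip: 60.468 Mbps × 96 s = 5804.9 Mb
Total: 53106.6 Mb = 6638.3 MB.
= 6.182 GiB.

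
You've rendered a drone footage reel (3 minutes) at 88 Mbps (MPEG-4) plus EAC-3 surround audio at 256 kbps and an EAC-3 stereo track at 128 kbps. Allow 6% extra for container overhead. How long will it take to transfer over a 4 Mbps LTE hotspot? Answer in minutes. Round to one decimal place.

70.3 minutes

3 min = 180 s
Audio total: 256 + 128 = 384 kbps = 0.384 Mbps.
Total bitrate: 88.384 Mbps.
File: 88.384 Mbps × 180 s = 15909.1 Mb.
With 6% container overhead: ×1.06. → 16863.7 Mb.
At 4 Mbps: 16863.7 / 4 = 4215.9 s ≈ 70.3 minutes.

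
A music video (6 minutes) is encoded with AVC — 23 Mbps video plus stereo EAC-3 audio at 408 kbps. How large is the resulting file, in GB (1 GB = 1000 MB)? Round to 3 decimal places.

6 min = 360 s
Audio: 408 kbps = 0.408 Mbps.
Total bitrate: 23 + 0.408 = 23.408 Mbps.
Stream data: 23.408 Mbps × 360 s = 8426.9 Mb.
8,427 Mb ÷ 8 = 1,053 MB → 1.053 GB.

1.053 GB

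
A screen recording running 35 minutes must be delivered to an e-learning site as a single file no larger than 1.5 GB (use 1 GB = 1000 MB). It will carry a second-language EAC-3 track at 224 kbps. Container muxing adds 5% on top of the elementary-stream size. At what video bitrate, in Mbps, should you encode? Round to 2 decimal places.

Budget: 1.5 GB = 12000.0 Mb.
Stream payload after overhead: 12000.0 / 1.05 = 11428.6 Mb.
35 min = 2100 s
Total bitrate budget: 11428.6 Mb / 2100 s = 5.442 Mbps.
Audio: 224 kbps = 0.224 Mbps.
Video: 5.442 − 0.224 = 5.218 Mbps.

5.22 Mbps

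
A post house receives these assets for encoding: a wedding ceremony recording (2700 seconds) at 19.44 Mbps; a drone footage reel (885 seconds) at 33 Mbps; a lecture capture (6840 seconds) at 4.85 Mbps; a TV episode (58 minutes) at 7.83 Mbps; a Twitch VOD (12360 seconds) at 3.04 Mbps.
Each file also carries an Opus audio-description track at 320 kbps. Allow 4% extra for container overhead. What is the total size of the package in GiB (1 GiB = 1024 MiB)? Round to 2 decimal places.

Audio: 320 kbps = 0.320 Mbps.
wedding ceremony recording: 19.760 Mbps × 2700 s × 1.04 = 55486.1 Mb
drone footage reel: 33.320 Mbps × 885 s × 1.04 = 30667.7 Mb
lecture capture: 5.170 Mbps × 6840 s × 1.04 = 36777.3 Mb
TV episode: 8.150 Mbps × 3480 s × 1.04 = 29496.5 Mb
Twitch VOD: 3.360 Mbps × 12360 s × 1.04 = 43190.8 Mb
Total: 195618.4 Mb = 24452.3 MB.
= 22.77 GiB.

22.77 GiB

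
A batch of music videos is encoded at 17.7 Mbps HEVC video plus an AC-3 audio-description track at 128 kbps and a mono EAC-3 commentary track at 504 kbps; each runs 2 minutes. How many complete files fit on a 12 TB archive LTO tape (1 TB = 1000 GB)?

2 min = 120 s
Audio total: 128 + 504 = 632 kbps = 0.632 Mbps.
Total bitrate: 18.332 Mbps.
Per item: 18.332 Mbps × 120 s = 2,200 Mb = 275.0 MB.
Capacity: 12 TB = 96,000,000 Mb; 43639.54 items → 43639 complete.

43639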